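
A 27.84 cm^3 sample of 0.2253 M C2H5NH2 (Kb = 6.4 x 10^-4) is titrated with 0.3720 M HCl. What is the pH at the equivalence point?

5.83

n(C2H5NH2) = 0.2253 x 0.02784 = 0.006272 mol; V(HCl) at equivalence = 0.006272/0.3720 = 0.01686 L.
At equivalence the base is fully converted to C2H5NH3+; total volume = 0.04470 L, so [C2H5NH3+] = 0.006272/0.04470 = 0.1403 M.
Ka(C2H5NH3+) = Kw/Kb = 1.0e-14 / 6.4 x 10^-4 = 1.56e-11.
[H^+] = sqrt(Ka x [C2H5NH3+]) = sqrt(1.56e-11 x 0.1403) = 1.48e-6 M.
pH = -log(1.48e-6) = 5.83.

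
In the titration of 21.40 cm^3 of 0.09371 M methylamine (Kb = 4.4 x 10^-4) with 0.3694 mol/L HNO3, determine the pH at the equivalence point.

5.88

n(CH3NH2) = 0.09371 x 0.02140 = 0.002005 mol; V(HNO3) at equivalence = 0.002005/0.3694 = 0.005429 L.
At equivalence the base is fully converted to CH3NH3+; total volume = 0.02683 L, so [CH3NH3+] = 0.002005/0.02683 = 0.07475 M.
Ka(CH3NH3+) = Kw/Kb = 1.0e-14 / 4.4 x 10^-4 = 2.27e-11.
[H^+] = sqrt(Ka x [CH3NH3+]) = sqrt(2.27e-11 x 0.07475) = 1.30e-6 M.
pH = -log(1.30e-6) = 5.88.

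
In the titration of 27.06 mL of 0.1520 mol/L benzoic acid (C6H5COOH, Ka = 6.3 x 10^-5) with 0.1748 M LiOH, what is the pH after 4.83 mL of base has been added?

Initial n(C6H5COOH) = 0.1520 x 0.02706 = 0.004113 mol.
n(LiOH) added = 0.1748 x 0.004830 = 0.0008443 mol, converting that many moles of C6H5COOH to C6H5COO-.
Remaining n(C6H5COOH) = 0.003269 mol; n(C6H5COO-) = 0.0008443 mol.
By Henderson-Hasselbalch, pH = pKa + log([A^-]/[HA]) = 4.20 + log(0.0008443/0.003269) = 4.20 + (-0.59) = 3.61.

3.61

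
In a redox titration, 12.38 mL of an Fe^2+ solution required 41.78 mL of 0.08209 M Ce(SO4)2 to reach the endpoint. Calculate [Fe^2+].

0.277 M

n(Ce(SO4)2) = 0.08209 x 0.04178 = 0.003430 mol.
From the balanced equation, 1 mol Ce(SO4)2 reacts with 1 mol Fe^2+, so n(Fe^2+) = 0.003430 x 1/1 = 0.003430 mol.
[Fe^2+] = 0.003430 / 0.01238 L = 0.277 M.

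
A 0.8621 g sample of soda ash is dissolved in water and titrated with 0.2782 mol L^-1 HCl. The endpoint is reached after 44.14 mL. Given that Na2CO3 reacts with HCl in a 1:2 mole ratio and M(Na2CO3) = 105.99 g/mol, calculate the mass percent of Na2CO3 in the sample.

n(HCl) = 0.2782 x 0.04414 = 0.01228 mol.
n(Na2CO3) = 0.01228 / 2 = 0.006140 mol.
mass of Na2CO3 = 0.006140 x 105.99 = 0.6508 g.
% purity = 0.6508 / 0.8621 x 100 = 75.5%.

75.5%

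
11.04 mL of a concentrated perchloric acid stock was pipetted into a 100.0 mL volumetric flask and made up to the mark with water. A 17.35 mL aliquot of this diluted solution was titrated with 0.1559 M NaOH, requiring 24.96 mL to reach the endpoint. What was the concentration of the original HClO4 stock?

2.03 M

n(NaOH) = 0.1559 x 0.02496 = 0.003891 mol.
n(HClO4) in the aliquot = 0.003891 mol.
[diluted HClO4] = 0.003891 / 0.01735 = 0.2243 M.
Dilution factor = 100.0/11.04 = 9.058, so [stock] = 0.2243 x 9.058 = 2.03 M.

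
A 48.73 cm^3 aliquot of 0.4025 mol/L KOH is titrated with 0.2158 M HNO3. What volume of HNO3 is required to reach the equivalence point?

n(KOH) = 0.4025 mol/L x 0.04873 L = 0.01961 mol.
At equivalence n(HNO3) = n(KOH) = 0.01961 mol.
V(HNO3) = 0.01961 / 0.2158 = 0.09089 L = 90.9 mL.

90.9 mL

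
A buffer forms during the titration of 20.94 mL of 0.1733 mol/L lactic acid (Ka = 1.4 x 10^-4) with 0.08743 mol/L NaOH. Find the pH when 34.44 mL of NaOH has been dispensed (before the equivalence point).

4.54

Initial n(HC3H5O3) = 0.1733 x 0.02094 = 0.003629 mol.
n(NaOH) added = 0.08743 x 0.03444 = 0.003011 mol, converting that many moles of HC3H5O3 to C3H5O3-.
Remaining n(HC3H5O3) = 0.0006178 mol; n(C3H5O3-) = 0.003011 mol.
By Henderson-Hasselbalch, pH = pKa + log([A^-]/[HA]) = 3.85 + log(0.003011/0.0006178) = 3.85 + (+0.69) = 4.54.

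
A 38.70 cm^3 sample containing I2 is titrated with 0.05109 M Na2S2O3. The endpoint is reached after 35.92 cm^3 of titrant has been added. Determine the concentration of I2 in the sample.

n(Na2S2O3) = 0.05109 x 0.03592 = 0.001835 mol.
From the balanced equation, 2 mol Na2S2O3 reacts with 1 mol I2, so n(I2) = 0.001835 x 1/2 = 0.0009176 mol.
[I2] = 0.0009176 / 0.03870 L = 0.0237 M.

0.0237 M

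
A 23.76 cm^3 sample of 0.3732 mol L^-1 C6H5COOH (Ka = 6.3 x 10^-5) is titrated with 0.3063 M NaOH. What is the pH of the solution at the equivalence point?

n(C6H5COOH) = 0.3732 x 0.02376 = 0.008867 mol; V(NaOH) at equivalence = 0.008867/0.3063 = 0.02895 L.
At equivalence all the acid is converted to C6H5COO-; total volume = 0.02376 + 0.02895 = 0.05271 L, so [C6H5COO-] = 0.008867/0.05271 = 0.1682 M.
Kb = Kw/Ka = 1.0e-14 / 6.3 x 10^-5 = 1.59e-10.
[OH^-] = sqrt(Kb x [C6H5COO-]) = sqrt(1.59e-10 x 0.1682) = 5.17e-6 M.
pOH = 5.29, so pH = 14.00 - 5.29 = 8.71.

8.71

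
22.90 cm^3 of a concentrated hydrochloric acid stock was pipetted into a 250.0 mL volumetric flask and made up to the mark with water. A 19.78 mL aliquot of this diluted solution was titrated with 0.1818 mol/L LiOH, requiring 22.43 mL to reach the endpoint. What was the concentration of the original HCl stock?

2.25 M

n(LiOH) = 0.1818 x 0.02243 = 0.004078 mol.
n(HCl) in the aliquot = 0.004078 mol.
[diluted HCl] = 0.004078 / 0.01978 = 0.2062 M.
Dilution factor = 250.0/22.90 = 10.92, so [stock] = 0.2062 x 10.92 = 2.25 M.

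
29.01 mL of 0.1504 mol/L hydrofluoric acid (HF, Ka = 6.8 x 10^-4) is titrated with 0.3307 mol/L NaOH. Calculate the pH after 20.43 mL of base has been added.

n(acid) = 0.1504 x 0.02901 = 0.004363 mol; n(NaOH) added = 0.3307 x 0.02043 = 0.006756 mol.
Base is in excess by 0.006756 - 0.004363 = 0.002393 mol in a total volume of 0.04944 L.
[OH^-] = 0.002393/0.04944 = 0.04840 M, so pOH = 1.32 and pH = 14.00 - 1.32 = 12.68.

12.68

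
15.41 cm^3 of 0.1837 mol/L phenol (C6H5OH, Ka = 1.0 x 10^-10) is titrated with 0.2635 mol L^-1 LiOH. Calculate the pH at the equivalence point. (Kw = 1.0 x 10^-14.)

n(C6H5OH) = 0.1837 x 0.01541 = 0.002831 mol; V(LiOH) at equivalence = 0.002831/0.2635 = 0.01074 L.
At equivalence all the acid is converted to C6H5O-; total volume = 0.01541 + 0.01074 = 0.02615 L, so [C6H5O-] = 0.002831/0.02615 = 0.1082 M.
Kb = Kw/Ka = 1.0e-14 / 1.0 x 10^-10 = 0.000100.
[OH^-] = sqrt(Kb x [C6H5O-]) = sqrt(0.000100 x 0.1082) = 0.00329 M.
pOH = 2.48, so pH = 14.00 - 2.48 = 11.52.

11.52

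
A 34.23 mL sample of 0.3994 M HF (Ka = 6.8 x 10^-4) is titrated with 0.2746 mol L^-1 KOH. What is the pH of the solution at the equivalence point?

n(HF) = 0.3994 x 0.03423 = 0.01367 mol; V(KOH) at equivalence = 0.01367/0.2746 = 0.04979 L.
At equivalence all the acid is converted to F-; total volume = 0.03423 + 0.04979 = 0.08402 L, so [F-] = 0.01367/0.08402 = 0.1627 M.
Kb = Kw/Ka = 1.0e-14 / 6.8 x 10^-4 = 1.47e-11.
[OH^-] = sqrt(Kb x [F-]) = sqrt(1.47e-11 x 0.1627) = 1.55e-6 M.
pOH = 5.81, so pH = 14.00 - 5.81 = 8.19.

8.19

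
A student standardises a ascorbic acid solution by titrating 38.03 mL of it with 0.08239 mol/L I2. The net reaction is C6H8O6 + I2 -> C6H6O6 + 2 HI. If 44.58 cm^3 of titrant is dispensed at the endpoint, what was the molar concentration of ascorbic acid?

0.0966 M

n(I2) = 0.08239 x 0.04458 = 0.003673 mol.
From the balanced equation, 1 mol I2 reacts with 1 mol ascorbic acid, so n(ascorbic acid) = 0.003673 x 1/1 = 0.003673 mol.
[ascorbic acid] = 0.003673 / 0.03803 L = 0.0966 M.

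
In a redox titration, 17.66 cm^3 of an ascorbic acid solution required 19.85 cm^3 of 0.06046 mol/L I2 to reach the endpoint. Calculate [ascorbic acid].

n(I2) = 0.06046 x 0.01985 = 0.001200 mol.
From the balanced equation, 1 mol I2 reacts with 1 mol ascorbic acid, so n(ascorbic acid) = 0.001200 x 1/1 = 0.001200 mol.
[ascorbic acid] = 0.001200 / 0.01766 L = 0.0680 M.

0.0680 M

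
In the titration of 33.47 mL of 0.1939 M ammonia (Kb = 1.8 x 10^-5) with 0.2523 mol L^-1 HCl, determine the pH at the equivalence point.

n(NH3) = 0.1939 x 0.03347 = 0.006490 mol; V(HCl) at equivalence = 0.006490/0.2523 = 0.02572 L.
At equivalence the base is fully converted to NH4+; total volume = 0.05919 L, so [NH4+] = 0.006490/0.05919 = 0.1096 M.
Ka(NH4+) = Kw/Kb = 1.0e-14 / 1.8 x 10^-5 = 5.56e-10.
[H^+] = sqrt(Ka x [NH4+]) = sqrt(5.56e-10 x 0.1096) = 7.80e-6 M.
pH = -log(7.80e-6) = 5.11.

5.11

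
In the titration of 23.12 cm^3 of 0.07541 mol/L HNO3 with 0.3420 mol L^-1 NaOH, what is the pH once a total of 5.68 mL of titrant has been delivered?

n(acid) = 0.07541 x 0.02312 = 0.001743 mol; n(NaOH) added = 0.3420 x 0.005680 = 0.001943 mol.
Base is in excess by 0.001943 - 0.001743 = 0.0001991 mol in a total volume of 0.02880 L.
[OH^-] = 0.0001991/0.02880 = 0.006913 M, so pOH = 2.16 and pH = 14.00 - 2.16 = 11.84.

11.84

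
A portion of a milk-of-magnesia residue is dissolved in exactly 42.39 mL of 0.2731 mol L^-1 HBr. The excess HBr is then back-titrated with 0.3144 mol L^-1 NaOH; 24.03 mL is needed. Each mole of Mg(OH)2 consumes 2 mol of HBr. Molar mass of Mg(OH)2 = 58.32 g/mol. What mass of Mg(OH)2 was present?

0.117 g

Total n(HBr) added = 0.2731 x 0.04239 = 0.01158 mol.
n(NaOH) used = 0.3144 x 0.02403 = 0.007555 mol, which equals the excess n(HBr).
So n(HBr) consumed by the sample = 0.01158 - 0.007555 = 0.004022 mol.
n(Mg(OH)2) = 0.004022 / 2 = 0.002011 mol.
mass = 0.002011 mol x 58.32 g/mol = 0.117 g.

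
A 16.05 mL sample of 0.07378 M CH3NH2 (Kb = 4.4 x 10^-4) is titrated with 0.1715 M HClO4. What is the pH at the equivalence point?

n(CH3NH2) = 0.07378 x 0.01605 = 0.001184 mol; V(HClO4) at equivalence = 0.001184/0.1715 = 0.006905 L.
At equivalence the base is fully converted to CH3NH3+; total volume = 0.02295 L, so [CH3NH3+] = 0.001184/0.02295 = 0.05159 M.
Ka(CH3NH3+) = Kw/Kb = 1.0e-14 / 4.4 x 10^-4 = 2.27e-11.
[H^+] = sqrt(Ka x [CH3NH3+]) = sqrt(2.27e-11 x 0.05159) = 1.08e-6 M.
pH = -log(1.08e-6) = 5.97.

5.97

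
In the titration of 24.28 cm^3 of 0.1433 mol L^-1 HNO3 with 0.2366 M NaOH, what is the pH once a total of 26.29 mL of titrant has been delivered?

12.73

n(acid) = 0.1433 x 0.02428 = 0.003479 mol; n(NaOH) added = 0.2366 x 0.02629 = 0.006220 mol.
Base is in excess by 0.006220 - 0.003479 = 0.002741 mol in a total volume of 0.05057 L.
[OH^-] = 0.002741/0.05057 = 0.05420 M, so pOH = 1.27 and pH = 14.00 - 1.27 = 12.73.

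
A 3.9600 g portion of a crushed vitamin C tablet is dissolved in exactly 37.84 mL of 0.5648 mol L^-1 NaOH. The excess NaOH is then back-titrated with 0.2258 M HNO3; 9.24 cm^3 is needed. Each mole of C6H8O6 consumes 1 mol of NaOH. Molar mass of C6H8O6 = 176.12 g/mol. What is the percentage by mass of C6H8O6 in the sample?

85.8%

Total n(NaOH) added = 0.5648 x 0.03784 = 0.02137 mol.
n(HNO3) used = 0.2258 x 0.009240 = 0.002086 mol, which equals the excess n(NaOH).
So n(NaOH) consumed by the sample = 0.02137 - 0.002086 = 0.01929 mol.
n(C6H8O6) = 0.01929 / 1 = 0.01929 mol.
mass C6H8O6 = 0.01929 x 176.12 = 3.397 g, so %C6H8O6 = 3.397/3.9600 x 100 = 85.8%.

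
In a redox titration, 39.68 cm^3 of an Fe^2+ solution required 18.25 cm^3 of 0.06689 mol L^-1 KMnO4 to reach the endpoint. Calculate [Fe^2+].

0.154 M

n(KMnO4) = 0.06689 x 0.01825 = 0.001221 mol.
From the balanced equation, 1 mol KMnO4 reacts with 5 mol Fe^2+, so n(Fe^2+) = 0.001221 x 5/1 = 0.006104 mol.
[Fe^2+] = 0.006104 / 0.03968 L = 0.154 M.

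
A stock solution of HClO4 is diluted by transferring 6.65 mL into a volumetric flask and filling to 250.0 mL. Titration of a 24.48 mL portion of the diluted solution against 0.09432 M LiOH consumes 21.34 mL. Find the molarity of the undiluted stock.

n(LiOH) = 0.09432 x 0.02134 = 0.002013 mol.
n(HClO4) in the aliquot = 0.002013 mol.
[diluted HClO4] = 0.002013 / 0.02448 = 0.08222 M.
Dilution factor = 250.0/6.650 = 37.59, so [stock] = 0.08222 x 37.59 = 3.09 M.

3.09 M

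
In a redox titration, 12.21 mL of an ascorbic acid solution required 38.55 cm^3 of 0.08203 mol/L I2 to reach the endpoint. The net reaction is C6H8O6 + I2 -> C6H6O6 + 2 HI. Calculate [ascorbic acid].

0.259 M

n(I2) = 0.08203 x 0.03855 = 0.003162 mol.
From the balanced equation, 1 mol I2 reacts with 1 mol ascorbic acid, so n(ascorbic acid) = 0.003162 x 1/1 = 0.003162 mol.
[ascorbic acid] = 0.003162 / 0.01221 L = 0.259 M.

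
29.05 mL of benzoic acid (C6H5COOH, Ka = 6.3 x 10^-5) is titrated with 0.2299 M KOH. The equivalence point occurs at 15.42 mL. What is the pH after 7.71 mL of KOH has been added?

7.71 mL is exactly half the equivalence volume (15.42/2), i.e. the half-equivalence point.
There, n(HA) = n(A^-), so pH = pKa = -log(6.3 x 10^-5) = 4.20.

4.20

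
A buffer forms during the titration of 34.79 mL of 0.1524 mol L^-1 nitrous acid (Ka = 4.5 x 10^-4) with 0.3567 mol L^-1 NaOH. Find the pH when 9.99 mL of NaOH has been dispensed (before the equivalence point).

Initial n(HNO2) = 0.1524 x 0.03479 = 0.005302 mol.
n(NaOH) added = 0.3567 x 0.009990 = 0.003563 mol, converting that many moles of HNO2 to NO2-.
Remaining n(HNO2) = 0.001739 mol; n(NO2-) = 0.003563 mol.
By Henderson-Hasselbalch, pH = pKa + log([A^-]/[HA]) = 3.35 + log(0.003563/0.001739) = 3.35 + (+0.31) = 3.66.

3.66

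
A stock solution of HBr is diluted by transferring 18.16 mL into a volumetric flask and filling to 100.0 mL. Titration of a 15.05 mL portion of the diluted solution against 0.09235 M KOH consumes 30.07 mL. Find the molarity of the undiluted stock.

1.02 M

n(KOH) = 0.09235 x 0.03007 = 0.002777 mol.
n(HBr) in the aliquot = 0.002777 mol.
[diluted HBr] = 0.002777 / 0.01505 = 0.1845 M.
Dilution factor = 100.0/18.16 = 5.507, so [stock] = 0.1845 x 5.507 = 1.02 M.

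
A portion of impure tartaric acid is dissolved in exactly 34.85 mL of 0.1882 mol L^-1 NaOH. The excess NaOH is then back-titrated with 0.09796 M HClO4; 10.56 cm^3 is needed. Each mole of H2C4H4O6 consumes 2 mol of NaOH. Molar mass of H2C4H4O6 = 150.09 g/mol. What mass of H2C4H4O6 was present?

0.415 g

Total n(NaOH) added = 0.1882 x 0.03485 = 0.006559 mol.
n(HClO4) used = 0.09796 x 0.01056 = 0.001034 mol, which equals the excess n(NaOH).
So n(NaOH) consumed by the sample = 0.006559 - 0.001034 = 0.005524 mol.
n(H2C4H4O6) = 0.005524 / 2 = 0.002762 mol.
mass = 0.002762 mol x 150.09 g/mol = 0.415 g.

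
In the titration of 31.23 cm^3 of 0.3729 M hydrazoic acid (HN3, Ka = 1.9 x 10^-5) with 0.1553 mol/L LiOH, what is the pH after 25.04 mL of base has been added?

Initial n(HN3) = 0.3729 x 0.03123 = 0.01165 mol.
n(LiOH) added = 0.1553 x 0.02504 = 0.003889 mol, converting that many moles of HN3 to N3-.
Remaining n(HN3) = 0.007757 mol; n(N3-) = 0.003889 mol.
By Henderson-Hasselbalch, pH = pKa + log([A^-]/[HA]) = 4.72 + log(0.003889/0.007757) = 4.72 + (-0.30) = 4.42.

4.42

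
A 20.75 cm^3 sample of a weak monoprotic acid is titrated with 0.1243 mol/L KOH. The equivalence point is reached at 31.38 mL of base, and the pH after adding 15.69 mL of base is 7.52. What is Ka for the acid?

3.0 x 10^-8

15.69 mL is half of the equivalence volume, so this is the half-equivalence point where [HA] = [A^-].
At half-equivalence pH = pKa, so pKa = 7.52.
Ka = 10^(-7.52) = 3.0 x 10^-8.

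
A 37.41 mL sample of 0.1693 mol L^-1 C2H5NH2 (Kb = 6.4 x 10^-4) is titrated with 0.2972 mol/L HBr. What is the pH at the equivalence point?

n(C2H5NH2) = 0.1693 x 0.03741 = 0.006334 mol; V(HBr) at equivalence = 0.006334/0.2972 = 0.02131 L.
At equivalence the base is fully converted to C2H5NH3+; total volume = 0.05872 L, so [C2H5NH3+] = 0.006334/0.05872 = 0.1079 M.
Ka(C2H5NH3+) = Kw/Kb = 1.0e-14 / 6.4 x 10^-4 = 1.56e-11.
[H^+] = sqrt(Ka x [C2H5NH3+]) = sqrt(1.56e-11 x 0.1079) = 1.30e-6 M.
pH = -log(1.30e-6) = 5.89.

5.89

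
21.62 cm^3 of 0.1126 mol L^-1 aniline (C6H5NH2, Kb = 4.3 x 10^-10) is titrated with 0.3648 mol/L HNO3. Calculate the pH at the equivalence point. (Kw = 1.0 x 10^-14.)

n(C6H5NH2) = 0.1126 x 0.02162 = 0.002434 mol; V(HNO3) at equivalence = 0.002434/0.3648 = 0.006673 L.
At equivalence the base is fully converted to C6H5NH3+; total volume = 0.02829 L, so [C6H5NH3+] = 0.002434/0.02829 = 0.08604 M.
Ka(C6H5NH3+) = Kw/Kb = 1.0e-14 / 4.3 x 10^-10 = 2.33e-5.
[H^+] = sqrt(Ka x [C6H5NH3+]) = sqrt(2.33e-5 x 0.08604) = 0.00141 M.
pH = -log(0.00141) = 2.85.

2.85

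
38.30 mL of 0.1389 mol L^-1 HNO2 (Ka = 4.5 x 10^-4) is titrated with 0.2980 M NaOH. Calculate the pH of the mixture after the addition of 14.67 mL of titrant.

Initial n(HNO2) = 0.1389 x 0.03830 = 0.005320 mol.
n(NaOH) added = 0.2980 x 0.01467 = 0.004372 mol, converting that many moles of HNO2 to NO2-.
Remaining n(HNO2) = 0.0009482 mol; n(NO2-) = 0.004372 mol.
By Henderson-Hasselbalch, pH = pKa + log([A^-]/[HA]) = 3.35 + log(0.004372/0.0009482) = 3.35 + (+0.66) = 4.01.

4.01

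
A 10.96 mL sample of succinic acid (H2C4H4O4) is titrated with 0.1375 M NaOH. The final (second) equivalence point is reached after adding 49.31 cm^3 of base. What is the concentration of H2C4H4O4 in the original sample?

n(NaOH) = 0.1375 x 0.04931 = 0.006780 mol.
At the final (second) equivalence point, 2 mol OH^- react per mol H2C4H4O4, so n(H2C4H4O4) = 0.006780 / 2 = 0.003390 mol.
[H2C4H4O4] = 0.003390 / 0.01096 L = 0.309 M.

0.309 M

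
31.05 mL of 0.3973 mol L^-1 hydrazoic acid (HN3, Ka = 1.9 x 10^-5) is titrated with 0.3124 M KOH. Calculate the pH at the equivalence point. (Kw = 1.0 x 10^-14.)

n(HN3) = 0.3973 x 0.03105 = 0.01234 mol; V(KOH) at equivalence = 0.01234/0.3124 = 0.03949 L.
At equivalence all the acid is converted to N3-; total volume = 0.03105 + 0.03949 = 0.07054 L, so [N3-] = 0.01234/0.07054 = 0.1749 M.
Kb = Kw/Ka = 1.0e-14 / 1.9 x 10^-5 = 5.26e-10.
[OH^-] = sqrt(Kb x [N3-]) = sqrt(5.26e-10 x 0.1749) = 9.59e-6 M.
pOH = 5.02, so pH = 14.00 - 5.02 = 8.98.

8.98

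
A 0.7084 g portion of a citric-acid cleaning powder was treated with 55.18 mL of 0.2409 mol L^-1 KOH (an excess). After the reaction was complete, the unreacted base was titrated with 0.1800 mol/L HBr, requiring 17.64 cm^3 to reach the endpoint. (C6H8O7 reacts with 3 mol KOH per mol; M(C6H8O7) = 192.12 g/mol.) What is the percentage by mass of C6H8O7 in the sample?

Total n(KOH) added = 0.2409 x 0.05518 = 0.01329 mol.
n(HBr) used = 0.1800 x 0.01764 = 0.003175 mol, which equals the excess n(KOH).
So n(KOH) consumed by the sample = 0.01329 - 0.003175 = 0.01012 mol.
n(C6H8O7) = 0.01012 / 3 = 0.003373 mol.
mass C6H8O7 = 0.003373 x 192.12 = 0.6479 g, so %C6H8O7 = 0.6479/0.7084 x 100 = 91.5%.

91.5%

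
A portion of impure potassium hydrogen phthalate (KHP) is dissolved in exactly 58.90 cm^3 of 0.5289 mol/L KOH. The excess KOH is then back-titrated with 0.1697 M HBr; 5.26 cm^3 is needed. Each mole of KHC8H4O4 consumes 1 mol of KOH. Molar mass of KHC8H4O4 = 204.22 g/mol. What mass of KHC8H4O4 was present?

6.18 g

Total n(KOH) added = 0.5289 x 0.05890 = 0.03115 mol.
n(HBr) used = 0.1697 x 0.005260 = 0.0008926 mol, which equals the excess n(KOH).
So n(KOH) consumed by the sample = 0.03115 - 0.0008926 = 0.03026 mol.
n(KHC8H4O4) = 0.03026 / 1 = 0.03026 mol.
mass = 0.03026 mol x 204.22 g/mol = 6.18 g.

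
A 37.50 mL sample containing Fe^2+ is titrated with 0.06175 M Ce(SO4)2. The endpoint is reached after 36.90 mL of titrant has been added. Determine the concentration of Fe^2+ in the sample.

0.0608 M

n(Ce(SO4)2) = 0.06175 x 0.03690 = 0.002279 mol.
From the balanced equation, 1 mol Ce(SO4)2 reacts with 1 mol Fe^2+, so n(Fe^2+) = 0.002279 x 1/1 = 0.002279 mol.
[Fe^2+] = 0.002279 / 0.03750 L = 0.0608 M.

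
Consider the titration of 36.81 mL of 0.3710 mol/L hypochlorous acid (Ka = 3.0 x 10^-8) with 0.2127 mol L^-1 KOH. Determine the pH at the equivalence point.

10.33

n(HClO) = 0.3710 x 0.03681 = 0.01366 mol; V(KOH) at equivalence = 0.01366/0.2127 = 0.06421 L.
At equivalence all the acid is converted to ClO-; total volume = 0.03681 + 0.06421 = 0.1010 L, so [ClO-] = 0.01366/0.1010 = 0.1352 M.
Kb = Kw/Ka = 1.0e-14 / 3.0 x 10^-8 = 3.33e-7.
[OH^-] = sqrt(Kb x [ClO-]) = sqrt(3.33e-7 x 0.1352) = 0.000212 M.
pOH = 3.67, so pH = 14.00 - 3.67 = 10.33.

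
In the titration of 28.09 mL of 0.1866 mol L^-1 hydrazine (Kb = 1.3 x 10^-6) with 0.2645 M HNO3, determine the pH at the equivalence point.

n(N2H4) = 0.1866 x 0.02809 = 0.005242 mol; V(HNO3) at equivalence = 0.005242/0.2645 = 0.01982 L.
At equivalence the base is fully converted to N2H5+; total volume = 0.04791 L, so [N2H5+] = 0.005242/0.04791 = 0.1094 M.
Ka(N2H5+) = Kw/Kb = 1.0e-14 / 1.3 x 10^-6 = 7.69e-9.
[H^+] = sqrt(Ka x [N2H5+]) = sqrt(7.69e-9 x 0.1094) = 2.90e-5 M.
pH = -log(2.90e-5) = 4.54.

4.54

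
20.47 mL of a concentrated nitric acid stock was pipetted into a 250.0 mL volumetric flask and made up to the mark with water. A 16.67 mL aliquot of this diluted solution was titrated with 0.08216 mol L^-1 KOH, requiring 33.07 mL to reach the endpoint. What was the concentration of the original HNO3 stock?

n(KOH) = 0.08216 x 0.03307 = 0.002717 mol.
n(HNO3) in the aliquot = 0.002717 mol.
[diluted HNO3] = 0.002717 / 0.01667 = 0.1630 M.
Dilution factor = 250.0/20.47 = 12.21, so [stock] = 0.1630 x 12.21 = 1.99 M.

1.99 M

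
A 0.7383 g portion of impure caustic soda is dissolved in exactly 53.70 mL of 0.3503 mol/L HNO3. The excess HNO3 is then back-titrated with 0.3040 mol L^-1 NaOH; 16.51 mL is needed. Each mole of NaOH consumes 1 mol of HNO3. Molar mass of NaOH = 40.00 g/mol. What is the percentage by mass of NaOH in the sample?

Total n(HNO3) added = 0.3503 x 0.05370 = 0.01881 mol.
n(NaOH) used = 0.3040 x 0.01651 = 0.005019 mol, which equals the excess n(HNO3).
So n(HNO3) consumed by the sample = 0.01881 - 0.005019 = 0.01379 mol.
n(NaOH) = 0.01379 / 1 = 0.01379 mol.
mass NaOH = 0.01379 x 40.00 = 0.5517 g, so %NaOH = 0.5517/0.7383 x 100 = 74.7%.

74.7%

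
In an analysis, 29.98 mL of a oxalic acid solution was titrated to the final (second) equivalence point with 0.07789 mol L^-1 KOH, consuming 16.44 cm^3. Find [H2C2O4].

0.0214 M

n(KOH) = 0.07789 x 0.01644 = 0.001281 mol.
At the final (second) equivalence point, 2 mol OH^- react per mol H2C2O4, so n(H2C2O4) = 0.001281 / 2 = 0.0006403 mol.
[H2C2O4] = 0.0006403 / 0.02998 L = 0.0214 M.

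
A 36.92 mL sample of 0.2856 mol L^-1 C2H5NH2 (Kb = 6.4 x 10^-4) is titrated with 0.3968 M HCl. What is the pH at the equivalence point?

n(C2H5NH2) = 0.2856 x 0.03692 = 0.01054 mol; V(HCl) at equivalence = 0.01054/0.3968 = 0.02657 L.
At equivalence the base is fully converted to C2H5NH3+; total volume = 0.06349 L, so [C2H5NH3+] = 0.01054/0.06349 = 0.1661 M.
Ka(C2H5NH3+) = Kw/Kb = 1.0e-14 / 6.4 x 10^-4 = 1.56e-11.
[H^+] = sqrt(Ka x [C2H5NH3+]) = sqrt(1.56e-11 x 0.1661) = 1.61e-6 M.
pH = -log(1.61e-6) = 5.79.

5.79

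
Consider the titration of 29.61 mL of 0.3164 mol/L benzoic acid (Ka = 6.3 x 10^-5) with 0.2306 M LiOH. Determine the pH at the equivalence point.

8.66

n(C6H5COOH) = 0.3164 x 0.02961 = 0.009369 mol; V(LiOH) at equivalence = 0.009369/0.2306 = 0.04063 L.
At equivalence all the acid is converted to C6H5COO-; total volume = 0.02961 + 0.04063 = 0.07024 L, so [C6H5COO-] = 0.009369/0.07024 = 0.1334 M.
Kb = Kw/Ka = 1.0e-14 / 6.3 x 10^-5 = 1.59e-10.
[OH^-] = sqrt(Kb x [C6H5COO-]) = sqrt(1.59e-10 x 0.1334) = 4.60e-6 M.
pOH = 5.34, so pH = 14.00 - 5.34 = 8.66.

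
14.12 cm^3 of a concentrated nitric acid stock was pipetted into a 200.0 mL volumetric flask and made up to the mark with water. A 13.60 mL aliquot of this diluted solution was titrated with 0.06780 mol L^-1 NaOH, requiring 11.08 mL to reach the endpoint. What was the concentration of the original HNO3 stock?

n(NaOH) = 0.06780 x 0.01108 = 0.0007512 mol.
n(HNO3) in the aliquot = 0.0007512 mol.
[diluted HNO3] = 0.0007512 / 0.01360 = 0.05524 M.
Dilution factor = 200.0/14.12 = 14.16, so [stock] = 0.05524 x 14.16 = 0.782 M.

0.782 M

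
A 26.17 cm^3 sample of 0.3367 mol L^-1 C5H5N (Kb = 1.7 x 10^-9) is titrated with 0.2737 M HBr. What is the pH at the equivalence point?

3.03

n(C5H5N) = 0.3367 x 0.02617 = 0.008811 mol; V(HBr) at equivalence = 0.008811/0.2737 = 0.03219 L.
At equivalence the base is fully converted to C5H5NH+; total volume = 0.05836 L, so [C5H5NH+] = 0.008811/0.05836 = 0.1510 M.
Ka(C5H5NH+) = Kw/Kb = 1.0e-14 / 1.7 x 10^-9 = 5.88e-6.
[H^+] = sqrt(Ka x [C5H5NH+]) = sqrt(5.88e-6 x 0.1510) = 0.000942 M.
pH = -log(0.000942) = 3.03.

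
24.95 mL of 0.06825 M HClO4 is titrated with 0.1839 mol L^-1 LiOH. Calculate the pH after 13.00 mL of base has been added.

n(acid) = 0.06825 x 0.02495 = 0.001703 mol; n(LiOH) added = 0.1839 x 0.01300 = 0.002391 mol.
Base is in excess by 0.002391 - 0.001703 = 0.0006879 mol in a total volume of 0.03795 L.
[OH^-] = 0.0006879/0.03795 = 0.01813 M, so pOH = 1.74 and pH = 14.00 - 1.74 = 12.26.

12.26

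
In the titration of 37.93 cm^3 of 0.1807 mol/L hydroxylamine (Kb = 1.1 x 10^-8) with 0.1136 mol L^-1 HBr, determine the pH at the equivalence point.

3.60

n(NH2OH) = 0.1807 x 0.03793 = 0.006854 mol; V(HBr) at equivalence = 0.006854/0.1136 = 0.06033 L.
At equivalence the base is fully converted to NH3OH+; total volume = 0.09826 L, so [NH3OH+] = 0.006854/0.09826 = 0.06975 M.
Ka(NH3OH+) = Kw/Kb = 1.0e-14 / 1.1 x 10^-8 = 9.09e-7.
[H^+] = sqrt(Ka x [NH3OH+]) = sqrt(9.09e-7 x 0.06975) = 0.000252 M.
pH = -log(0.000252) = 3.60.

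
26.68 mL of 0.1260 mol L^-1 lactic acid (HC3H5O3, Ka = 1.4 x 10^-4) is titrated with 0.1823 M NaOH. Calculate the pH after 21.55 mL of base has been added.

n(acid) = 0.1260 x 0.02668 = 0.003362 mol; n(NaOH) added = 0.1823 x 0.02155 = 0.003929 mol.
Base is in excess by 0.003929 - 0.003362 = 0.0005669 mol in a total volume of 0.04823 L.
[OH^-] = 0.0005669/0.04823 = 0.01175 M, so pOH = 1.93 and pH = 14.00 - 1.93 = 12.07.

12.07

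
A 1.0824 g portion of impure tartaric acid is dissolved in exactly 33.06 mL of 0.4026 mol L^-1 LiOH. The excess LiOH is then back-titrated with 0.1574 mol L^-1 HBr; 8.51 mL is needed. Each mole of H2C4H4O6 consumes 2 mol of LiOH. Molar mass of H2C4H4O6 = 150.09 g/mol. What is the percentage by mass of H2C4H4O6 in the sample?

83.0%

Total n(LiOH) added = 0.4026 x 0.03306 = 0.01331 mol.
n(HBr) used = 0.1574 x 0.008510 = 0.001339 mol, which equals the excess n(LiOH).
So n(LiOH) consumed by the sample = 0.01331 - 0.001339 = 0.01197 mol.
n(H2C4H4O6) = 0.01197 / 2 = 0.005985 mol.
mass H2C4H4O6 = 0.005985 x 150.09 = 0.8983 g, so %H2C4H4O6 = 0.8983/1.0824 x 100 = 83.0%.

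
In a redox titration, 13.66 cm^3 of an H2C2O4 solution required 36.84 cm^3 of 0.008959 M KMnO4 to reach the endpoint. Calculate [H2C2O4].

0.0604 M

n(KMnO4) = 0.008959 x 0.03684 = 0.0003300 mol.
From the balanced equation, 2 mol KMnO4 reacts with 5 mol H2C2O4, so n(H2C2O4) = 0.0003300 x 5/2 = 0.0008251 mol.
[H2C2O4] = 0.0008251 / 0.01366 L = 0.0604 M.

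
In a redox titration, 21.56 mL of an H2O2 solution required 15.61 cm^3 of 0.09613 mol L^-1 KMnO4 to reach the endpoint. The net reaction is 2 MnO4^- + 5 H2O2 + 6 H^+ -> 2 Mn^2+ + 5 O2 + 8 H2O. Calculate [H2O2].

n(KMnO4) = 0.09613 x 0.01561 = 0.001501 mol.
From the balanced equation, 2 mol KMnO4 reacts with 5 mol H2O2, so n(H2O2) = 0.001501 x 5/2 = 0.003751 mol.
[H2O2] = 0.003751 / 0.02156 L = 0.174 M.

0.174 M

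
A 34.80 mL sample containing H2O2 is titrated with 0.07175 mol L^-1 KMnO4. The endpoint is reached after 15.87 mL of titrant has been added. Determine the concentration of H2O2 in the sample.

0.0818 M

n(KMnO4) = 0.07175 x 0.01587 = 0.001139 mol.
From the balanced equation, 2 mol KMnO4 reacts with 5 mol H2O2, so n(H2O2) = 0.001139 x 5/2 = 0.002847 mol.
[H2O2] = 0.002847 / 0.03480 L = 0.0818 M.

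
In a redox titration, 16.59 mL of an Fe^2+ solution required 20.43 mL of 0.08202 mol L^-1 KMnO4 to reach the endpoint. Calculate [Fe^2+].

0.505 M

n(KMnO4) = 0.08202 x 0.02043 = 0.001676 mol.
From the balanced equation, 1 mol KMnO4 reacts with 5 mol Fe^2+, so n(Fe^2+) = 0.001676 x 5/1 = 0.008378 mol.
[Fe^2+] = 0.008378 / 0.01659 L = 0.505 M.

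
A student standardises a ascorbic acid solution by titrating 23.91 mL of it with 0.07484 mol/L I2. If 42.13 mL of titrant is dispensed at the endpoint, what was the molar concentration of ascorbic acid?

n(I2) = 0.07484 x 0.04213 = 0.003153 mol.
From the balanced equation, 1 mol I2 reacts with 1 mol ascorbic acid, so n(ascorbic acid) = 0.003153 x 1/1 = 0.003153 mol.
[ascorbic acid] = 0.003153 / 0.02391 L = 0.132 M.

0.132 M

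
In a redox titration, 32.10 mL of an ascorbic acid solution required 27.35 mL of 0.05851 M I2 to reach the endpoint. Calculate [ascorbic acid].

n(I2) = 0.05851 x 0.02735 = 0.001600 mol.
From the balanced equation, 1 mol I2 reacts with 1 mol ascorbic acid, so n(ascorbic acid) = 0.001600 x 1/1 = 0.001600 mol.
[ascorbic acid] = 0.001600 / 0.03210 L = 0.0499 M.

0.0499 M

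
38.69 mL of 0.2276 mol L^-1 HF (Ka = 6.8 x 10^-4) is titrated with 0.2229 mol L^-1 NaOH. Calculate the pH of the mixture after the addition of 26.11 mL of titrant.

3.46

Initial n(HF) = 0.2276 x 0.03869 = 0.008806 mol.
n(NaOH) added = 0.2229 x 0.02611 = 0.005820 mol, converting that many moles of HF to F-.
Remaining n(HF) = 0.002986 mol; n(F-) = 0.005820 mol.
By Henderson-Hasselbalch, pH = pKa + log([A^-]/[HA]) = 3.17 + log(0.005820/0.002986) = 3.17 + (+0.29) = 3.46.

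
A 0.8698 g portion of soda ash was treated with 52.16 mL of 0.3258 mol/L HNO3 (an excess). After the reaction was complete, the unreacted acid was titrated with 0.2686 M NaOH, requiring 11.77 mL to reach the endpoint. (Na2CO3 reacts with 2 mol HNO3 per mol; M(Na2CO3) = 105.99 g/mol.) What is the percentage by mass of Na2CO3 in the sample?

84.3%

Total n(HNO3) added = 0.3258 x 0.05216 = 0.01699 mol.
n(NaOH) used = 0.2686 x 0.01177 = 0.003161 mol, which equals the excess n(HNO3).
So n(HNO3) consumed by the sample = 0.01699 - 0.003161 = 0.01383 mol.
n(Na2CO3) = 0.01383 / 2 = 0.006916 mol.
mass Na2CO3 = 0.006916 x 105.99 = 0.7330 g, so %Na2CO3 = 0.7330/0.8698 x 100 = 84.3%.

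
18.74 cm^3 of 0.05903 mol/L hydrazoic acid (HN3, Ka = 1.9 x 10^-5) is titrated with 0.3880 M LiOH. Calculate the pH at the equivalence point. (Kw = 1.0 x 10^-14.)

n(HN3) = 0.05903 x 0.01874 = 0.001106 mol; V(LiOH) at equivalence = 0.001106/0.3880 = 0.002851 L.
At equivalence all the acid is converted to N3-; total volume = 0.01874 + 0.002851 = 0.02159 L, so [N3-] = 0.001106/0.02159 = 0.05124 M.
Kb = Kw/Ka = 1.0e-14 / 1.9 x 10^-5 = 5.26e-10.
[OH^-] = sqrt(Kb x [N3-]) = sqrt(5.26e-10 x 0.05124) = 5.19e-6 M.
pOH = 5.28, so pH = 14.00 - 5.28 = 8.72.

8.72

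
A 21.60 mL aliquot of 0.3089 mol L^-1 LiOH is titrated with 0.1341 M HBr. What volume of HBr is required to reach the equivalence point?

49.8 mL

n(LiOH) = 0.3089 mol/L x 0.02160 L = 0.006672 mol.
At equivalence n(HBr) = n(LiOH) = 0.006672 mol.
V(HBr) = 0.006672 / 0.1341 = 0.04976 L = 49.8 mL.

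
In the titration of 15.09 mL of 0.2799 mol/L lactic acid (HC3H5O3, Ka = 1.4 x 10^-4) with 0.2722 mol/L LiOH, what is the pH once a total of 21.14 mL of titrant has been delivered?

12.63

n(acid) = 0.2799 x 0.01509 = 0.004224 mol; n(LiOH) added = 0.2722 x 0.02114 = 0.005754 mol.
Base is in excess by 0.005754 - 0.004224 = 0.001531 mol in a total volume of 0.03623 L.
[OH^-] = 0.001531/0.03623 = 0.04225 M, so pOH = 1.37 and pH = 14.00 - 1.37 = 12.63.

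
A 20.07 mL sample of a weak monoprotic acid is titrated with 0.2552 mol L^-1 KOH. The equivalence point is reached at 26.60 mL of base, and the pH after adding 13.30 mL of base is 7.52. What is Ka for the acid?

3.0 x 10^-8

13.30 mL is half of the equivalence volume, so this is the half-equivalence point where [HA] = [A^-].
At half-equivalence pH = pKa, so pKa = 7.52.
Ka = 10^(-7.52) = 3.0 x 10^-8.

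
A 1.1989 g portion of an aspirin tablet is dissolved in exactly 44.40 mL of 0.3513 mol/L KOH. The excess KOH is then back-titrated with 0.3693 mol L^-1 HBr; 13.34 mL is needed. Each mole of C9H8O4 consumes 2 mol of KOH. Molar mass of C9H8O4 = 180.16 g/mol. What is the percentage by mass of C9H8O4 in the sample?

80.2%

Total n(KOH) added = 0.3513 x 0.04440 = 0.01560 mol.
n(HBr) used = 0.3693 x 0.01334 = 0.004926 mol, which equals the excess n(KOH).
So n(KOH) consumed by the sample = 0.01560 - 0.004926 = 0.01067 mol.
n(C9H8O4) = 0.01067 / 2 = 0.005336 mol.
mass C9H8O4 = 0.005336 x 180.16 = 0.9613 g, so %C9H8O4 = 0.9613/1.1989 x 100 = 80.2%.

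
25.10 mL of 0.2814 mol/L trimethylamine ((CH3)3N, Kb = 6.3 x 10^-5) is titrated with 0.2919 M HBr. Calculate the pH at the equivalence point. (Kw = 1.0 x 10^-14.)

5.32

n((CH3)3N) = 0.2814 x 0.02510 = 0.007063 mol; V(HBr) at equivalence = 0.007063/0.2919 = 0.02420 L.
At equivalence the base is fully converted to (CH3)3NH+; total volume = 0.04930 L, so [(CH3)3NH+] = 0.007063/0.04930 = 0.1433 M.
Ka((CH3)3NH+) = Kw/Kb = 1.0e-14 / 6.3 x 10^-5 = 1.59e-10.
[H^+] = sqrt(Ka x [(CH3)3NH+]) = sqrt(1.59e-10 x 0.1433) = 4.77e-6 M.
pH = -log(4.77e-6) = 5.32.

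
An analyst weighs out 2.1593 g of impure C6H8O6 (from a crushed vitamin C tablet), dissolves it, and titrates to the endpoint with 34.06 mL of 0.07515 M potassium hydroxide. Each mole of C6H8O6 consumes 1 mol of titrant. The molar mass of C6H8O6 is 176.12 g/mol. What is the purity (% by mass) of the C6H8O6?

n(KOH) = 0.07515 x 0.03406 = 0.002560 mol.
n(C6H8O6) = 0.002560 / 1 = 0.002560 mol.
mass of C6H8O6 = 0.002560 x 176.12 = 0.4508 g.
% purity = 0.4508 / 2.1593 x 100 = 20.9%.

20.9%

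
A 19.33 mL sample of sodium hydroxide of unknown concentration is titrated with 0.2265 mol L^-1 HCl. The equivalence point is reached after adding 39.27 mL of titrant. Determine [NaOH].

0.460 M

n(HCl) delivered = 0.2265 x 0.03927 = 0.008895 mol.
For a 1:1 reaction, n(NaOH) = 0.008895 mol.
[NaOH] = 0.008895 mol / 0.01933 L = 0.460 M.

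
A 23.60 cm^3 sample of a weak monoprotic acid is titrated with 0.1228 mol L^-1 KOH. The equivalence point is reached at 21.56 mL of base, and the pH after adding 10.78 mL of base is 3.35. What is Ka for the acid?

4.5 x 10^-4

10.78 mL is half of the equivalence volume, so this is the half-equivalence point where [HA] = [A^-].
At half-equivalence pH = pKa, so pKa = 3.35.
Ka = 10^(-3.35) = 4.5 x 10^-4.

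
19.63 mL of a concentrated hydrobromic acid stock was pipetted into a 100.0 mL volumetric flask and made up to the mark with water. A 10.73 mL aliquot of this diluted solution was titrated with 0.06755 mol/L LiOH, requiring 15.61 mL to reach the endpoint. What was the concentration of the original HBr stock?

n(LiOH) = 0.06755 x 0.01561 = 0.001054 mol.
n(HBr) in the aliquot = 0.001054 mol.
[diluted HBr] = 0.001054 / 0.01073 = 0.09827 M.
Dilution factor = 100.0/19.63 = 5.094, so [stock] = 0.09827 x 5.094 = 0.501 M.

0.501 M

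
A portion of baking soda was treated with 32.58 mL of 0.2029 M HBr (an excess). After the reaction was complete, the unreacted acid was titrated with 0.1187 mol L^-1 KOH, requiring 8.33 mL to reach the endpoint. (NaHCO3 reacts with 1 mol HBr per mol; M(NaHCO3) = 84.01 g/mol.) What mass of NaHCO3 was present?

0.472 g

Total n(HBr) added = 0.2029 x 0.03258 = 0.006610 mol.
n(KOH) used = 0.1187 x 0.008330 = 0.0009888 mol, which equals the excess n(HBr).
So n(HBr) consumed by the sample = 0.006610 - 0.0009888 = 0.005622 mol.
n(NaHCO3) = 0.005622 / 1 = 0.005622 mol.
mass = 0.005622 mol x 84.01 g/mol = 0.472 g.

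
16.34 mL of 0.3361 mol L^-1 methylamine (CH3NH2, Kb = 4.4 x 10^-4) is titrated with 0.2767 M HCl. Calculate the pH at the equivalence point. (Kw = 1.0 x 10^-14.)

5.73

n(CH3NH2) = 0.3361 x 0.01634 = 0.005492 mol; V(HCl) at equivalence = 0.005492/0.2767 = 0.01985 L.
At equivalence the base is fully converted to CH3NH3+; total volume = 0.03619 L, so [CH3NH3+] = 0.005492/0.03619 = 0.1518 M.
Ka(CH3NH3+) = Kw/Kb = 1.0e-14 / 4.4 x 10^-4 = 2.27e-11.
[H^+] = sqrt(Ka x [CH3NH3+]) = sqrt(2.27e-11 x 0.1518) = 1.86e-6 M.
pH = -log(1.86e-6) = 5.73.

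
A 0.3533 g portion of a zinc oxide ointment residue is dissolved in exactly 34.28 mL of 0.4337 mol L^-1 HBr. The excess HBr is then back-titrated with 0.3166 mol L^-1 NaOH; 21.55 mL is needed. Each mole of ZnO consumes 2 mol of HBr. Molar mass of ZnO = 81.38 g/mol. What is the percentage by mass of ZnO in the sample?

92.6%

Total n(HBr) added = 0.4337 x 0.03428 = 0.01487 mol.
n(NaOH) used = 0.3166 x 0.02155 = 0.006823 mol, which equals the excess n(HBr).
So n(HBr) consumed by the sample = 0.01487 - 0.006823 = 0.008045 mol.
n(ZnO) = 0.008045 / 2 = 0.004022 mol.
mass ZnO = 0.004022 x 81.38 = 0.3273 g, so %ZnO = 0.3273/0.3533 x 100 = 92.6%.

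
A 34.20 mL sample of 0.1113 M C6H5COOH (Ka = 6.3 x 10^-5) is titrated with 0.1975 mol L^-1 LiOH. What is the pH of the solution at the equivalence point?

8.53

n(C6H5COOH) = 0.1113 x 0.03420 = 0.003806 mol; V(LiOH) at equivalence = 0.003806/0.1975 = 0.01927 L.
At equivalence all the acid is converted to C6H5COO-; total volume = 0.03420 + 0.01927 = 0.05347 L, so [C6H5COO-] = 0.003806/0.05347 = 0.07118 M.
Kb = Kw/Ka = 1.0e-14 / 6.3 x 10^-5 = 1.59e-10.
[OH^-] = sqrt(Kb x [C6H5COO-]) = sqrt(1.59e-10 x 0.07118) = 3.36e-6 M.
pOH = 5.47, so pH = 14.00 - 5.47 = 8.53.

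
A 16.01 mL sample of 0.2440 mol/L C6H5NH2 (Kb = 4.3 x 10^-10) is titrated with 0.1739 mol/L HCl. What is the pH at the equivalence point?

2.81

n(C6H5NH2) = 0.2440 x 0.01601 = 0.003906 mol; V(HCl) at equivalence = 0.003906/0.1739 = 0.02246 L.
At equivalence the base is fully converted to C6H5NH3+; total volume = 0.03847 L, so [C6H5NH3+] = 0.003906/0.03847 = 0.1015 M.
Ka(C6H5NH3+) = Kw/Kb = 1.0e-14 / 4.3 x 10^-10 = 2.33e-5.
[H^+] = sqrt(Ka x [C6H5NH3+]) = sqrt(2.33e-5 x 0.1015) = 0.00154 M.
pH = -log(0.00154) = 2.81.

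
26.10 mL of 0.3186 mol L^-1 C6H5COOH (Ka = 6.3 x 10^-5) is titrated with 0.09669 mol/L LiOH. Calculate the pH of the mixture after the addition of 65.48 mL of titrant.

4.70

Initial n(C6H5COOH) = 0.3186 x 0.02610 = 0.008315 mol.
n(LiOH) added = 0.09669 x 0.06548 = 0.006331 mol, converting that many moles of C6H5COOH to C6H5COO-.
Remaining n(C6H5COOH) = 0.001984 mol; n(C6H5COO-) = 0.006331 mol.
By Henderson-Hasselbalch, pH = pKa + log([A^-]/[HA]) = 4.20 + log(0.006331/0.001984) = 4.20 + (+0.50) = 4.70.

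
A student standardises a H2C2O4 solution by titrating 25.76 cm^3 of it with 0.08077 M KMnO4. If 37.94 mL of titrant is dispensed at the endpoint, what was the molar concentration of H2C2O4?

n(KMnO4) = 0.08077 x 0.03794 = 0.003064 mol.
From the balanced equation, 2 mol KMnO4 reacts with 5 mol H2C2O4, so n(H2C2O4) = 0.003064 x 5/2 = 0.007661 mol.
[H2C2O4] = 0.007661 / 0.02576 L = 0.297 M.

0.297 M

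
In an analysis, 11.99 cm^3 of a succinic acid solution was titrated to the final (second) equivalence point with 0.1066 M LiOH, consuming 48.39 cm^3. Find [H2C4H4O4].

0.215 M

n(LiOH) = 0.1066 x 0.04839 = 0.005158 mol.
At the final (second) equivalence point, 2 mol OH^- react per mol H2C4H4O4, so n(H2C4H4O4) = 0.005158 / 2 = 0.002579 mol.
[H2C4H4O4] = 0.002579 / 0.01199 L = 0.215 M.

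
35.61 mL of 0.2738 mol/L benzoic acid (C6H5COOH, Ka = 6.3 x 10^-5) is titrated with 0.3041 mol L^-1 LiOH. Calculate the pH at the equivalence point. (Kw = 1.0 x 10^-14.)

n(C6H5COOH) = 0.2738 x 0.03561 = 0.009750 mol; V(LiOH) at equivalence = 0.009750/0.3041 = 0.03206 L.
At equivalence all the acid is converted to C6H5COO-; total volume = 0.03561 + 0.03206 = 0.06767 L, so [C6H5COO-] = 0.009750/0.06767 = 0.1441 M.
Kb = Kw/Ka = 1.0e-14 / 6.3 x 10^-5 = 1.59e-10.
[OH^-] = sqrt(Kb x [C6H5COO-]) = sqrt(1.59e-10 x 0.1441) = 4.78e-6 M.
pOH = 5.32, so pH = 14.00 - 5.32 = 8.68.

8.68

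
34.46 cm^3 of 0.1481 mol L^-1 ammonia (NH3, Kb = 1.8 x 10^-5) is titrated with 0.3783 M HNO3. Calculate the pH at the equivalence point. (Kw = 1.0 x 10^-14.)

5.11

n(NH3) = 0.1481 x 0.03446 = 0.005104 mol; V(HNO3) at equivalence = 0.005104/0.3783 = 0.01349 L.
At equivalence the base is fully converted to NH4+; total volume = 0.04795 L, so [NH4+] = 0.005104/0.04795 = 0.1064 M.
Ka(NH4+) = Kw/Kb = 1.0e-14 / 1.8 x 10^-5 = 5.56e-10.
[H^+] = sqrt(Ka x [NH4+]) = sqrt(5.56e-10 x 0.1064) = 7.69e-6 M.
pH = -log(7.69e-6) = 5.11.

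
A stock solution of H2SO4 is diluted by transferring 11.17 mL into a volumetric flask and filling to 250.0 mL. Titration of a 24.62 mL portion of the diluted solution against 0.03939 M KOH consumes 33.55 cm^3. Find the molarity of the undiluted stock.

n(KOH) = 0.03939 x 0.03355 = 0.001322 mol.
n(H2SO4) in the aliquot = 0.001322 x 1/2 = 0.0006608 mol.
[diluted H2SO4] = 0.0006608 / 0.02462 = 0.02684 M.
Dilution factor = 250.0/11.17 = 22.38, so [stock] = 0.02684 x 22.38 = 0.601 M.

0.601 M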